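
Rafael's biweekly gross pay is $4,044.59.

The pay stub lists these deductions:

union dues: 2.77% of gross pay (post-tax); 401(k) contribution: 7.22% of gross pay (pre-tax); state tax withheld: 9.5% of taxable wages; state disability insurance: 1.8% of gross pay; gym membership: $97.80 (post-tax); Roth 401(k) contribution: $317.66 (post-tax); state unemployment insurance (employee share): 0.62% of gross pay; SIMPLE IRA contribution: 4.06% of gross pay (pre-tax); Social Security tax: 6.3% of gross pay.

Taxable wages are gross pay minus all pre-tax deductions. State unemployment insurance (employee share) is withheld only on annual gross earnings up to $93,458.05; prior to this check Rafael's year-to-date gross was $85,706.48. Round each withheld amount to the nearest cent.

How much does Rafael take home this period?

401(k) contribution: $4,044.59 × 0.0722 = $292.02
SIMPLE IRA contribution: $4,044.59 × 0.0406 = $164.21
Pre-tax total = $292.02 + $164.21 = $456.23
Taxable wages = $4,044.59 − $456.23 = $3,588.36
State tax withheld: $3,588.36 × 0.095 = $340.89
State unemployment insurance (employee share): cap not yet reached, full $4,044.59 is subject → $4,044.59 × 0.0062 = $25.08
Social Security tax: $4,044.59 × 0.063 = $254.81
State disability insurance: $4,044.59 × 0.018 = $72.80
Union dues: $4,044.59 × 0.0277 = $112.04
Roth 401(k) contribution: $317.66
Gym membership: $97.80
Total deductions = $292.02 + $164.21 + $340.89 + $25.08 + $254.81 + $72.80 + $112.04 + $317.66 + $97.80 = $1,677.31
Net pay = $4,044.59 − $1,677.31 = $2,367.28

$2,367.28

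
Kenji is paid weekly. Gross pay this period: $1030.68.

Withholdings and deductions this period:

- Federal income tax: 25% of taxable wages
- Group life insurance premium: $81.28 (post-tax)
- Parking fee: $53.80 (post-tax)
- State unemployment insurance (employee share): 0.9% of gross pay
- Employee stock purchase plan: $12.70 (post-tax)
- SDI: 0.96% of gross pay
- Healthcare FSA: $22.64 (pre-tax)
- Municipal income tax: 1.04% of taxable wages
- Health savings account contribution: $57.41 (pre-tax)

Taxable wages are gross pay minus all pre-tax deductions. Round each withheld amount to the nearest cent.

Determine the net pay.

Healthcare FSA: $22.64
Health savings account contribution: $57.41
Pre-tax total = $22.64 + $57.41 = $80.05
Taxable wages = $1030.68 − $80.05 = $950.63
Municipal income tax: $950.63 × 0.0104 = $9.89
Federal income tax: $950.63 × 0.25 = $237.66
State unemployment insurance (employee share): $1030.68 × 0.009 = $9.28
SDI: $1030.68 × 0.0096 = $9.89
Employee stock purchase plan: $12.70
Parking fee: $53.80
Group life insurance premium: $81.28
Total deductions = $22.64 + $57.41 + $9.89 + $237.66 + $9.28 + $9.89 + $12.70 + $53.80 + $81.28 = $494.55
Net pay = $1030.68 − $494.55 = $536.13

$536.13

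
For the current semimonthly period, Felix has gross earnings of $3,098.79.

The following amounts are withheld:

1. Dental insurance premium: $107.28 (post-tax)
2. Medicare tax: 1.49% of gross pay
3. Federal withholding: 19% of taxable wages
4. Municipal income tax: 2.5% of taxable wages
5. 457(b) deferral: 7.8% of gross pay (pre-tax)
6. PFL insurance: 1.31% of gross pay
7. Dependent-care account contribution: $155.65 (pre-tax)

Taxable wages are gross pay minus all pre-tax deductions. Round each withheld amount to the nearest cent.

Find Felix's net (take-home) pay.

$1,926.58

Dependent-care account contribution: $155.65
457(b) deferral: $3,098.79 × 0.078 = $241.71
Pre-tax total = $155.65 + $241.71 = $397.36
Taxable wages = $3,098.79 − $397.36 = $2,701.43
Municipal income tax: $2,701.43 × 0.025 = $67.54
Federal withholding: $2,701.43 × 0.19 = $513.27
PFL insurance: $3,098.79 × 0.0131 = $40.59
Medicare tax: $3,098.79 × 0.0149 = $46.17
Dental insurance premium: $107.28
Total deductions = $155.65 + $241.71 + $67.54 + $513.27 + $40.59 + $46.17 + $107.28 = $1,172.21
Net pay = $3,098.79 − $1,172.21 = $1,926.58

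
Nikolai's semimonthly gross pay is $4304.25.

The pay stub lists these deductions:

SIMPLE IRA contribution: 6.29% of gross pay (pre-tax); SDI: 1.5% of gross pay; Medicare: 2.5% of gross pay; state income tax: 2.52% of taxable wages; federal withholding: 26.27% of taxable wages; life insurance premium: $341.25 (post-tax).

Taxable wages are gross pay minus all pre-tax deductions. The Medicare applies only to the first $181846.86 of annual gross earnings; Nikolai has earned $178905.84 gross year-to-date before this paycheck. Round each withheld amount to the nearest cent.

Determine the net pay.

$2392.93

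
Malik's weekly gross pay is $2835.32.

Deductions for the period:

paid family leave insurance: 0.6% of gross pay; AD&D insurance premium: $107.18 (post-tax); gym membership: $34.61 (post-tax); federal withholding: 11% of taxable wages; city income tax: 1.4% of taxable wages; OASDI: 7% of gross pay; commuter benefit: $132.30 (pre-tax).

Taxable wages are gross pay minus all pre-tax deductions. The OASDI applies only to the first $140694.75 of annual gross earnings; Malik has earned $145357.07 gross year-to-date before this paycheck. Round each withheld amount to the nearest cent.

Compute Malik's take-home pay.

Commuter benefit: $132.30
Taxable wages = $2835.32 − $132.30 = $2703.02
City income tax: $2703.02 × 0.014 = $37.84
Federal withholding: $2703.02 × 0.11 = $297.33
Paid family leave insurance: $2835.32 × 0.006 = $17.01
OASDI: annual cap $140694.75 already reached (YTD $145357.07), so $0.00
Gym membership: $34.61
AD&D insurance premium: $107.18
Total deductions = $132.30 + $37.84 + $297.33 + $17.01 + $0.00 + $34.61 + $107.18 = $626.27
Net pay = $2835.32 − $626.27 = $2209.05

$2209.05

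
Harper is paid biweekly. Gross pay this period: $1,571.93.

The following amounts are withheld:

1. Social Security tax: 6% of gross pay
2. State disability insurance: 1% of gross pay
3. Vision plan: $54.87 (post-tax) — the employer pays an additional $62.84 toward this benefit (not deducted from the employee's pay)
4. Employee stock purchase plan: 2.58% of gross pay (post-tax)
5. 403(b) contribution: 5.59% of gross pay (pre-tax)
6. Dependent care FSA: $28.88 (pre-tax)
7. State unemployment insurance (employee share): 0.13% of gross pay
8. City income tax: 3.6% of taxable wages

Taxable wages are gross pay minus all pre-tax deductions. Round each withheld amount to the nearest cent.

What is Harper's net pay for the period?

Dependent care FSA: $28.88
403(b) contribution: $1,571.93 × 0.0559 = $87.87
Pre-tax total = $28.88 + $87.87 = $116.75
Taxable wages = $1,571.93 − $116.75 = $1,455.18
City income tax: $1,455.18 × 0.036 = $52.39
State disability insurance: $1,571.93 × 0.01 = $15.72
State unemployment insurance (employee share): $1,571.93 × 0.0013 = $2.04
Social Security tax: $1,571.93 × 0.06 = $94.32
Employee stock purchase plan: $1,571.93 × 0.0258 = $40.56
Vision plan: $54.87
(Employer's $62.84 toward vision plan is not withheld from the employee.)
Total deductions = $28.88 + $87.87 + $52.39 + $15.72 + $2.04 + $94.32 + $40.56 + $54.87 = $376.65
Net pay = $1,571.93 − $376.65 = $1,195.28

$1,195.28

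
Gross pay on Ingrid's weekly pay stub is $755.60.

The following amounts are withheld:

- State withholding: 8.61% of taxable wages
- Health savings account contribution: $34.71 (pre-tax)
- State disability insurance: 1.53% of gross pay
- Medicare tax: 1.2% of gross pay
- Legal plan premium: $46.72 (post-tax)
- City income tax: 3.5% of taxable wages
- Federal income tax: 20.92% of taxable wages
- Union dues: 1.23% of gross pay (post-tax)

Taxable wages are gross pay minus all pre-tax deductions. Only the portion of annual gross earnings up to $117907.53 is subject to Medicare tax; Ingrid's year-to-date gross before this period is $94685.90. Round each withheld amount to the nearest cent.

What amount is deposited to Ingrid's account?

$406.14

Health savings account contribution: $34.71
Taxable wages = $755.60 − $34.71 = $720.89
City income tax: $720.89 × 0.035 = $25.23
State withholding: $720.89 × 0.0861 = $62.07
Federal income tax: $720.89 × 0.2092 = $150.81
Medicare tax: cap not yet reached, full $755.60 is subject → $755.60 × 0.012 = $9.07
State disability insurance: $755.60 × 0.0153 = $11.56
Legal plan premium: $46.72
Union dues: $755.60 × 0.0123 = $9.29
Total deductions = $34.71 + $25.23 + $62.07 + $150.81 + $9.07 + $11.56 + $46.72 + $9.29 = $349.46
Net pay = $755.60 − $349.46 = $406.14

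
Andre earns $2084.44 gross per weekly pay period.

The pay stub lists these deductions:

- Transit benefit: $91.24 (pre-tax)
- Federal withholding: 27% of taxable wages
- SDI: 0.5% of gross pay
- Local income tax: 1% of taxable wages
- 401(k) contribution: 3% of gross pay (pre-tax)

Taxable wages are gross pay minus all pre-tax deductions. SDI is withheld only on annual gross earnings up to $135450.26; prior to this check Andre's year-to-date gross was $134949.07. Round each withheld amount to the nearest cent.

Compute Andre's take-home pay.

Transit benefit: $91.24
401(k) contribution: $2084.44 × 0.03 = $62.53
Pre-tax total = $91.24 + $62.53 = $153.77
Taxable wages = $2084.44 − $153.77 = $1930.67
Local income tax: $1930.67 × 0.01 = $19.31
Federal withholding: $1930.67 × 0.27 = $521.28
SDI: only $135450.26 − $134949.07 = $501.19 of this check is subject → $501.19 × 0.005 = $2.51
Total deductions = $91.24 + $62.53 + $19.31 + $521.28 + $2.51 = $696.87
Net pay = $2084.44 − $696.87 = $1387.57

$1387.57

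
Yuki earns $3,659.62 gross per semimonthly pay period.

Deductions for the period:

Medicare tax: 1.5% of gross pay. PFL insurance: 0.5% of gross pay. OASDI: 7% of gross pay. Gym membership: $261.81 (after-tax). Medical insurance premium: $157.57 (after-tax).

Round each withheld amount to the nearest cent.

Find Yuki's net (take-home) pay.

OASDI: $3,659.62 × 0.07 = $256.17
PFL insurance: $3,659.62 × 0.005 = $18.30
Medicare tax: $3,659.62 × 0.015 = $54.89
Gym membership: $261.81
Medical insurance premium: $157.57
Total deductions = $256.17 + $18.30 + $54.89 + $261.81 + $157.57 = $748.74
Net pay = $3,659.62 − $748.74 = $2,910.88

$2,910.88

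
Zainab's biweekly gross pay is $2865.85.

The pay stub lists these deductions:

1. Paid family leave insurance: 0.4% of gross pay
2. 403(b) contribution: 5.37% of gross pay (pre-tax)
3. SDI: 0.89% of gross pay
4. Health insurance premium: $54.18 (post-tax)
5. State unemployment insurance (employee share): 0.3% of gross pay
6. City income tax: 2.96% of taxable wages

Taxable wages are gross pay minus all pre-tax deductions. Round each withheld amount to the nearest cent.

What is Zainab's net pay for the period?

$2531.93

403(b) contribution: $2865.85 × 0.0537 = $153.90
Taxable wages = $2865.85 − $153.90 = $2711.95
City income tax: $2711.95 × 0.0296 = $80.27
Paid family leave insurance: $2865.85 × 0.004 = $11.46
SDI: $2865.85 × 0.0089 = $25.51
State unemployment insurance (employee share): $2865.85 × 0.003 = $8.60
Health insurance premium: $54.18
Total deductions = $153.90 + $80.27 + $11.46 + $25.51 + $8.60 + $54.18 = $333.92
Net pay = $2865.85 − $333.92 = $2531.93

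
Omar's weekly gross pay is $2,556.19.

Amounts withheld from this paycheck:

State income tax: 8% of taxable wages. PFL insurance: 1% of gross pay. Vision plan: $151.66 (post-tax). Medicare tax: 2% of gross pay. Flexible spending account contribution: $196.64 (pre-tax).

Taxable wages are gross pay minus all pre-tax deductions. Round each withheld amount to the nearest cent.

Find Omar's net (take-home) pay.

Flexible spending account contribution: $196.64
Taxable wages = $2,556.19 − $196.64 = $2,359.55
State income tax: $2,359.55 × 0.08 = $188.76
PFL insurance: $2,556.19 × 0.01 = $25.56
Medicare tax: $2,556.19 × 0.02 = $51.12
Vision plan: $151.66
Total deductions = $196.64 + $188.76 + $25.56 + $51.12 + $151.66 = $613.74
Net pay = $2,556.19 − $613.74 = $1,942.45

$1,942.45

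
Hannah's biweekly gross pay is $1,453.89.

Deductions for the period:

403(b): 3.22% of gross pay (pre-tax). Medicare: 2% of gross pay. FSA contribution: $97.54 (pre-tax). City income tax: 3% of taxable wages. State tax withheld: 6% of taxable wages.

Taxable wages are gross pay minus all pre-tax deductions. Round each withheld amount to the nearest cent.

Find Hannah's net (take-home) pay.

$1,162.59

403(b): $1,453.89 × 0.0322 = $46.82
FSA contribution: $97.54
Pre-tax total = $46.82 + $97.54 = $144.36
Taxable wages = $1,453.89 − $144.36 = $1,309.53
City income tax: $1,309.53 × 0.03 = $39.29
State tax withheld: $1,309.53 × 0.06 = $78.57
Medicare: $1,453.89 × 0.02 = $29.08
Total deductions = $46.82 + $97.54 + $39.29 + $78.57 + $29.08 = $291.30
Net pay = $1,453.89 − $291.30 = $1,162.59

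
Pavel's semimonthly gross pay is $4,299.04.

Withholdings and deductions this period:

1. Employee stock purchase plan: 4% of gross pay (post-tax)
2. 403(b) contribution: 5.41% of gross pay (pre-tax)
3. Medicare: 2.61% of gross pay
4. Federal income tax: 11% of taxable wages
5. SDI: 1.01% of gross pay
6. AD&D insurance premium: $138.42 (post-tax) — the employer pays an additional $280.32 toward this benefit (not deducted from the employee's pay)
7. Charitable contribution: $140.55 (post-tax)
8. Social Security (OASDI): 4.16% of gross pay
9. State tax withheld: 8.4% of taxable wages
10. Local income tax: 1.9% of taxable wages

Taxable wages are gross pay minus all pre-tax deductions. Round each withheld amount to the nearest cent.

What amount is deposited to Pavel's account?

403(b) contribution: $4,299.04 × 0.0541 = $232.58
Taxable wages = $4,299.04 − $232.58 = $4,066.46
Federal income tax: $4,066.46 × 0.11 = $447.31
Local income tax: $4,066.46 × 0.019 = $77.26
State tax withheld: $4,066.46 × 0.084 = $341.58
Social Security (OASDI): $4,299.04 × 0.0416 = $178.84
SDI: $4,299.04 × 0.0101 = $43.42
Medicare: $4,299.04 × 0.0261 = $112.20
AD&D insurance premium: $138.42
Charitable contribution: $140.55
Employee stock purchase plan: $4,299.04 × 0.04 = $171.96
(Employer's $280.32 toward AD&D insurance premium is not withheld from the employee.)
Total deductions = $232.58 + $447.31 + $77.26 + $341.58 + $178.84 + $43.42 + $112.20 + $138.42 + $140.55 + $171.96 = $1,884.12
Net pay = $4,299.04 − $1,884.12 = $2,414.92

$2,414.92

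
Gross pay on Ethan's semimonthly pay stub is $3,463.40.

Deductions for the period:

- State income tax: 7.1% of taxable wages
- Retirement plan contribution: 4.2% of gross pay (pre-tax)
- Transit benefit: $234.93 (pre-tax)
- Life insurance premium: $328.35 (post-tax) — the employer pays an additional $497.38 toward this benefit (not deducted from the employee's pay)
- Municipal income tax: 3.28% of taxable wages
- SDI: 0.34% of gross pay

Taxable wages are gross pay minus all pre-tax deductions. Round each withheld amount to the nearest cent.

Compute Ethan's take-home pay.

Retirement plan contribution: $3,463.40 × 0.042 = $145.46
Transit benefit: $234.93
Pre-tax total = $145.46 + $234.93 = $380.39
Taxable wages = $3,463.40 − $380.39 = $3,083.01
State income tax: $3,083.01 × 0.071 = $218.89
Municipal income tax: $3,083.01 × 0.0328 = $101.12
SDI: $3,463.40 × 0.0034 = $11.78
Life insurance premium: $328.35
(Employer's $497.38 toward life insurance premium is not withheld from the employee.)
Total deductions = $145.46 + $234.93 + $218.89 + $101.12 + $11.78 + $328.35 = $1,040.53
Net pay = $3,463.40 − $1,040.53 = $2,422.87

$2,422.87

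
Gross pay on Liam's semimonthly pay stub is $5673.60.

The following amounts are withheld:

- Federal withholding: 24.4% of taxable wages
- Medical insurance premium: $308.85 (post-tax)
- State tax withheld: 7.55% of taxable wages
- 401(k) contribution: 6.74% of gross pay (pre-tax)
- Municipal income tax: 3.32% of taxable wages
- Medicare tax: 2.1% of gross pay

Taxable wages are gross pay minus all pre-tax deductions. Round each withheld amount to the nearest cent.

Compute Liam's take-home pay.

$2996.99

401(k) contribution: $5673.60 × 0.0674 = $382.40
Taxable wages = $5673.60 − $382.40 = $5291.20
Municipal income tax: $5291.20 × 0.0332 = $175.67
Federal withholding: $5291.20 × 0.244 = $1291.05
State tax withheld: $5291.20 × 0.0755 = $399.49
Medicare tax: $5673.60 × 0.021 = $119.15
Medical insurance premium: $308.85
Total deductions = $382.40 + $175.67 + $1291.05 + $399.49 + $119.15 + $308.85 = $2676.61
Net pay = $5673.60 − $2676.61 = $2996.99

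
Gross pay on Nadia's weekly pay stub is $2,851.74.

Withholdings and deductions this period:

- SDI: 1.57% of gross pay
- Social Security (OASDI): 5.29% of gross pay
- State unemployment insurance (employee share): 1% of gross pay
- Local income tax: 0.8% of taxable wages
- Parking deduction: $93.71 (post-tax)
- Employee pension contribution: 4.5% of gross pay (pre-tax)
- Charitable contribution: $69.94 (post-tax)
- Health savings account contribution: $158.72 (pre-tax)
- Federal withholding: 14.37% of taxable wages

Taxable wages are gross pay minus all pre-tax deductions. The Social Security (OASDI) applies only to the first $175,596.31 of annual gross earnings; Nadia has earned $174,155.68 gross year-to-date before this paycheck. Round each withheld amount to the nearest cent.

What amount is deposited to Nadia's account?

Health savings account contribution: $158.72
Employee pension contribution: $2,851.74 × 0.045 = $128.33
Pre-tax total = $158.72 + $128.33 = $287.05
Taxable wages = $2,851.74 − $287.05 = $2,564.69
Federal withholding: $2,564.69 × 0.1437 = $368.55
Local income tax: $2,564.69 × 0.008 = $20.52
State unemployment insurance (employee share): $2,851.74 × 0.01 = $28.52
SDI: $2,851.74 × 0.0157 = $44.77
Social Security (OASDI): only $175,596.31 − $174,155.68 = $1,440.63 of this check is subject → $1,440.63 × 0.0529 = $76.21
Charitable contribution: $69.94
Parking deduction: $93.71
Total deductions = $158.72 + $128.33 + $368.55 + $20.52 + $28.52 + $44.77 + $76.21 + $69.94 + $93.71 = $989.27
Net pay = $2,851.74 − $989.27 = $1,862.47

$1,862.47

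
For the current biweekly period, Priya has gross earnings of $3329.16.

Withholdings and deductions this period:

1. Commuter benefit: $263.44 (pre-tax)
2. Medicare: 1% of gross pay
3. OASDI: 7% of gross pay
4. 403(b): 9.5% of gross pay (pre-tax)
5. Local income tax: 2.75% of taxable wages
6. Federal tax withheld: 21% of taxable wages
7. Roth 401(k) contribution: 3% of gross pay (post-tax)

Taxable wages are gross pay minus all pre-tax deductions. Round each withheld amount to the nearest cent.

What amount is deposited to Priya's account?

Commuter benefit: $263.44
403(b): $3329.16 × 0.095 = $316.27
Pre-tax total = $263.44 + $316.27 = $579.71
Taxable wages = $3329.16 − $579.71 = $2749.45
Federal tax withheld: $2749.45 × 0.21 = $577.38
Local income tax: $2749.45 × 0.0275 = $75.61
OASDI: $3329.16 × 0.07 = $233.04
Medicare: $3329.16 × 0.01 = $33.29
Roth 401(k) contribution: $3329.16 × 0.03 = $99.87
Total deductions = $263.44 + $316.27 + $577.38 + $75.61 + $233.04 + $33.29 + $99.87 = $1598.90
Net pay = $3329.16 − $1598.90 = $1730.26

$1730.26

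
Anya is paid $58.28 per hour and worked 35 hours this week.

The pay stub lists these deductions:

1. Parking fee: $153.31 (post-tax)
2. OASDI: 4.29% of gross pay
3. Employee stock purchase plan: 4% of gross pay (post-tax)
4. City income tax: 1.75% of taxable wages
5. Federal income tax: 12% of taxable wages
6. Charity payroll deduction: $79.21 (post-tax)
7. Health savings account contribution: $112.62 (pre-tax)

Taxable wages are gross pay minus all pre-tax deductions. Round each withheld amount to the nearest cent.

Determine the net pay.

Gross pay: 35 × $58.28 = $2039.80
Health savings account contribution: $112.62
Taxable wages = $2039.80 − $112.62 = $1927.18
Federal income tax: $1927.18 × 0.12 = $231.26
City income tax: $1927.18 × 0.0175 = $33.73
OASDI: $2039.80 × 0.0429 = $87.51
Employee stock purchase plan: $2039.80 × 0.04 = $81.59
Charity payroll deduction: $79.21
Parking fee: $153.31
Total deductions = $112.62 + $231.26 + $33.73 + $87.51 + $81.59 + $79.21 + $153.31 = $779.23
Net pay = $2039.80 − $779.23 = $1260.57

$1260.57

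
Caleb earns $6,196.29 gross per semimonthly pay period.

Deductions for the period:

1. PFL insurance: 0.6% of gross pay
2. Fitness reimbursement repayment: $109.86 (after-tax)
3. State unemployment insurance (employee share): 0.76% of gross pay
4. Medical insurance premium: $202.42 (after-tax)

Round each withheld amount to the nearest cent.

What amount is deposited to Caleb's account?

$5,799.74

PFL insurance: $6,196.29 × 0.006 = $37.18
State unemployment insurance (employee share): $6,196.29 × 0.0076 = $47.09
Fitness reimbursement repayment: $109.86
Medical insurance premium: $202.42
Total deductions = $37.18 + $47.09 + $109.86 + $202.42 = $396.55
Net pay = $6,196.29 − $396.55 = $5,799.74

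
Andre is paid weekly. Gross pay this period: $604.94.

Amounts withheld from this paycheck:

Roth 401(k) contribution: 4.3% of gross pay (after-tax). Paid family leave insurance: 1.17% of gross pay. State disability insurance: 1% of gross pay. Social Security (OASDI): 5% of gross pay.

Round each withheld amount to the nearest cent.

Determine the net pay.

$535.55

Paid family leave insurance: $604.94 × 0.0117 = $7.08
State disability insurance: $604.94 × 0.01 = $6.05
Social Security (OASDI): $604.94 × 0.05 = $30.25
Roth 401(k) contribution: $604.94 × 0.043 = $26.01
Total deductions = $7.08 + $6.05 + $30.25 + $26.01 = $69.39
Net pay = $604.94 − $69.39 = $535.55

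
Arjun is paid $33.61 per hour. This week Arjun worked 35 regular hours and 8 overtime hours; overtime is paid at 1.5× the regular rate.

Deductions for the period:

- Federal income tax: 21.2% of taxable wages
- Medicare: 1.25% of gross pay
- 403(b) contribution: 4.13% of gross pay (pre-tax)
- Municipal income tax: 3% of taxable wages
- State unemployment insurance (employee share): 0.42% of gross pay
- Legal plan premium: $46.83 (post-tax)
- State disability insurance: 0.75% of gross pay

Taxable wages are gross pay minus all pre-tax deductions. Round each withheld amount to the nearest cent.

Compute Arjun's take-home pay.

Regular pay: 35 × $33.61 = $1,176.35
Overtime pay: 8 × $33.61 × 1.5 = $403.32
Gross pay = $1,176.35 + $403.32 = $1,579.67
403(b) contribution: $1,579.67 × 0.0413 = $65.24
Taxable wages = $1,579.67 − $65.24 = $1,514.43
Federal income tax: $1,514.43 × 0.212 = $321.06
Municipal income tax: $1,514.43 × 0.03 = $45.43
Medicare: $1,579.67 × 0.0125 = $19.75
State disability insurance: $1,579.67 × 0.0075 = $11.85
State unemployment insurance (employee share): $1,579.67 × 0.0042 = $6.63
Legal plan premium: $46.83
Total deductions = $65.24 + $321.06 + $45.43 + $19.75 + $11.85 + $6.63 + $46.83 = $516.79
Net pay = $1,579.67 − $516.79 = $1,062.88

$1,062.88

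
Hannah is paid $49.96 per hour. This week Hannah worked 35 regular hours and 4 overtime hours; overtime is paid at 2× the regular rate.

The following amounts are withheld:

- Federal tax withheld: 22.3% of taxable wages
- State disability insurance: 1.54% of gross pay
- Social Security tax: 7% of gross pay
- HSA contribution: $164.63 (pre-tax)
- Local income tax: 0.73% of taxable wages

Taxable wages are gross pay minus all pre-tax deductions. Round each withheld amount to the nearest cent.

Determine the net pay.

$1,343.36

Regular pay: 35 × $49.96 = $1,748.60
Overtime pay: 4 × $49.96 × 2 = $399.68
Gross pay = $1,748.60 + $399.68 = $2,148.28
HSA contribution: $164.63
Taxable wages = $2,148.28 − $164.63 = $1,983.65
Federal tax withheld: $1,983.65 × 0.223 = $442.35
Local income tax: $1,983.65 × 0.0073 = $14.48
State disability insurance: $2,148.28 × 0.0154 = $33.08
Social Security tax: $2,148.28 × 0.07 = $150.38
Total deductions = $164.63 + $442.35 + $14.48 + $33.08 + $150.38 = $804.92
Net pay = $2,148.28 − $804.92 = $1,343.36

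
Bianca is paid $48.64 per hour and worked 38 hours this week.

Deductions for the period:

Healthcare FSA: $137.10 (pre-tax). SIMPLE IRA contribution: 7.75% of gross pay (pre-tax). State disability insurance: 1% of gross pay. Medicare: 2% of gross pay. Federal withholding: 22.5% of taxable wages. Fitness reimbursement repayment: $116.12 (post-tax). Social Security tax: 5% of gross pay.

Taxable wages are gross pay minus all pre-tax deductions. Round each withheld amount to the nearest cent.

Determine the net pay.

Gross pay: 38 × $48.64 = $1,848.32
Healthcare FSA: $137.10
SIMPLE IRA contribution: $1,848.32 × 0.0775 = $143.24
Pre-tax total = $137.10 + $143.24 = $280.34
Taxable wages = $1,848.32 − $280.34 = $1,567.98
Federal withholding: $1,567.98 × 0.225 = $352.80
Medicare: $1,848.32 × 0.02 = $36.97
Social Security tax: $1,848.32 × 0.05 = $92.42
State disability insurance: $1,848.32 × 0.01 = $18.48
Fitness reimbursement repayment: $116.12
Total deductions = $137.10 + $143.24 + $352.80 + $36.97 + $92.42 + $18.48 + $116.12 = $897.13
Net pay = $1,848.32 − $897.13 = $951.19

$951.19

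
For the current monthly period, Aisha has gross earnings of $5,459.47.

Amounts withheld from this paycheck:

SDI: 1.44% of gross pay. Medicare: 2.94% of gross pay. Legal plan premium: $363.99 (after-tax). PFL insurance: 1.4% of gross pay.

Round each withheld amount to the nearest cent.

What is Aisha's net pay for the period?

$4,779.92

Medicare: $5,459.47 × 0.0294 = $160.51
PFL insurance: $5,459.47 × 0.014 = $76.43
SDI: $5,459.47 × 0.0144 = $78.62
Legal plan premium: $363.99
Total deductions = $160.51 + $76.43 + $78.62 + $363.99 = $679.55
Net pay = $5,459.47 − $679.55 = $4,779.92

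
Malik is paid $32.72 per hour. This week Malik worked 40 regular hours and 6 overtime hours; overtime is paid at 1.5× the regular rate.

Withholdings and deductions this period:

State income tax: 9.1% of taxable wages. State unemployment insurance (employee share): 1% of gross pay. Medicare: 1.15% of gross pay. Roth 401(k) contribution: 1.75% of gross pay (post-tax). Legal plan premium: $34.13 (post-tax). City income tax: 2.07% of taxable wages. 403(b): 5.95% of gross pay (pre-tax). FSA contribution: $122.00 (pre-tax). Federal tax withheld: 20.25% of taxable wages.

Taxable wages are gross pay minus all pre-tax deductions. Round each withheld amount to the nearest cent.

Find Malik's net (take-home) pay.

Regular pay: 40 × $32.72 = $1308.80
Overtime pay: 6 × $32.72 × 1.5 = $294.48
Gross pay = $1308.80 + $294.48 = $1603.28
403(b): $1603.28 × 0.0595 = $95.40
FSA contribution: $122.00
Pre-tax total = $95.40 + $122.00 = $217.40
Taxable wages = $1603.28 − $217.40 = $1385.88
City income tax: $1385.88 × 0.0207 = $28.69
Federal tax withheld: $1385.88 × 0.2025 = $280.64
State income tax: $1385.88 × 0.091 = $126.12
State unemployment insurance (employee share): $1603.28 × 0.01 = $16.03
Medicare: $1603.28 × 0.0115 = $18.44
Roth 401(k) contribution: $1603.28 × 0.0175 = $28.06
Legal plan premium: $34.13
Total deductions = $95.40 + $122.00 + $28.69 + $280.64 + $126.12 + $16.03 + $18.44 + $28.06 + $34.13 = $749.51
Net pay = $1603.28 − $749.51 = $853.77

$853.77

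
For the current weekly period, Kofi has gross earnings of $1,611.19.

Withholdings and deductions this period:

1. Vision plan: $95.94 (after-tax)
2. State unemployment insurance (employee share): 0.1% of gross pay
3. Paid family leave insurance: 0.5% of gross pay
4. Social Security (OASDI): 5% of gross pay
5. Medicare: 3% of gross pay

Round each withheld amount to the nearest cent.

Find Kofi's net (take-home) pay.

$1,376.68

Social Security (OASDI): $1,611.19 × 0.05 = $80.56
State unemployment insurance (employee share): $1,611.19 × 0.001 = $1.61
Paid family leave insurance: $1,611.19 × 0.005 = $8.06
Medicare: $1,611.19 × 0.03 = $48.34
Vision plan: $95.94
Total deductions = $80.56 + $1.61 + $8.06 + $48.34 + $95.94 = $234.51
Net pay = $1,611.19 − $234.51 = $1,376.68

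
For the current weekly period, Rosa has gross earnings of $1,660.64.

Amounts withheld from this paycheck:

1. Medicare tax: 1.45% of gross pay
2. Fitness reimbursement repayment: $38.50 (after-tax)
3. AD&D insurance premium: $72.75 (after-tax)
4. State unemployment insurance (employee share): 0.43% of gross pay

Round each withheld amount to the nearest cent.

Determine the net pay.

$1,518.17

Medicare tax: $1,660.64 × 0.0145 = $24.08
State unemployment insurance (employee share): $1,660.64 × 0.0043 = $7.14
Fitness reimbursement repayment: $38.50
AD&D insurance premium: $72.75
Total deductions = $24.08 + $7.14 + $38.50 + $72.75 = $142.47
Net pay = $1,660.64 − $142.47 = $1,518.17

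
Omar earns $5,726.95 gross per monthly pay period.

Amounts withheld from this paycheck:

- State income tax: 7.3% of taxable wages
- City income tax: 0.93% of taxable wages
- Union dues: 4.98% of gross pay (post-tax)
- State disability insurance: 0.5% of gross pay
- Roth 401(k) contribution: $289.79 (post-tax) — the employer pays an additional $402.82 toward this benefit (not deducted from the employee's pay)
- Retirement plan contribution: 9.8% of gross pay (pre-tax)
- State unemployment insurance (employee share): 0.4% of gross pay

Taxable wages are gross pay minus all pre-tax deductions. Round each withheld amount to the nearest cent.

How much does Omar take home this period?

Retirement plan contribution: $5,726.95 × 0.098 = $561.24
Taxable wages = $5,726.95 − $561.24 = $5,165.71
City income tax: $5,165.71 × 0.0093 = $48.04
State income tax: $5,165.71 × 0.073 = $377.10
State disability insurance: $5,726.95 × 0.005 = $28.63
State unemployment insurance (employee share): $5,726.95 × 0.004 = $22.91
Union dues: $5,726.95 × 0.0498 = $285.20
Roth 401(k) contribution: $289.79
(Employer's $402.82 toward Roth 401(k) contribution is not withheld from the employee.)
Total deductions = $561.24 + $48.04 + $377.10 + $28.63 + $22.91 + $285.20 + $289.79 = $1,612.91
Net pay = $5,726.95 − $1,612.91 = $4,114.04

$4,114.04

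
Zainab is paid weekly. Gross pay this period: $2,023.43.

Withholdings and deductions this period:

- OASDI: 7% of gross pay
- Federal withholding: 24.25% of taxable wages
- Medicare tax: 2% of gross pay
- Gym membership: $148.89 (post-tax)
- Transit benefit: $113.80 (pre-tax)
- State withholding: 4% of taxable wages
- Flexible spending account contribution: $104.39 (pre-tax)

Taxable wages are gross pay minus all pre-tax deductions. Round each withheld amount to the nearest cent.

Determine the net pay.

$964.26

Flexible spending account contribution: $104.39
Transit benefit: $113.80
Pre-tax total = $104.39 + $113.80 = $218.19
Taxable wages = $2,023.43 − $218.19 = $1,805.24
State withholding: $1,805.24 × 0.04 = $72.21
Federal withholding: $1,805.24 × 0.2425 = $437.77
OASDI: $2,023.43 × 0.07 = $141.64
Medicare tax: $2,023.43 × 0.02 = $40.47
Gym membership: $148.89
Total deductions = $104.39 + $113.80 + $72.21 + $437.77 + $141.64 + $40.47 + $148.89 = $1,059.17
Net pay = $2,023.43 − $1,059.17 = $964.26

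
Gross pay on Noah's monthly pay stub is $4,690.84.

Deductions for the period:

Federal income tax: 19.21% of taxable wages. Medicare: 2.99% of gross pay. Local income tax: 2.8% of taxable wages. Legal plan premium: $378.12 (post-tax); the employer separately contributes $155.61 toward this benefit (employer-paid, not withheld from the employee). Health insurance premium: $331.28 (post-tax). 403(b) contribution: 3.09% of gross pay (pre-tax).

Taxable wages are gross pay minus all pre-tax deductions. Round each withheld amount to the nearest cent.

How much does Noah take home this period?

403(b) contribution: $4,690.84 × 0.0309 = $144.95
Taxable wages = $4,690.84 − $144.95 = $4,545.89
Federal income tax: $4,545.89 × 0.1921 = $873.27
Local income tax: $4,545.89 × 0.028 = $127.28
Medicare: $4,690.84 × 0.0299 = $140.26
Legal plan premium: $378.12
Health insurance premium: $331.28
(Employer's $155.61 toward legal plan premium is not withheld from the employee.)
Total deductions = $144.95 + $873.27 + $127.28 + $140.26 + $378.12 + $331.28 = $1,995.16
Net pay = $4,690.84 − $1,995.16 = $2,695.68

$2,695.68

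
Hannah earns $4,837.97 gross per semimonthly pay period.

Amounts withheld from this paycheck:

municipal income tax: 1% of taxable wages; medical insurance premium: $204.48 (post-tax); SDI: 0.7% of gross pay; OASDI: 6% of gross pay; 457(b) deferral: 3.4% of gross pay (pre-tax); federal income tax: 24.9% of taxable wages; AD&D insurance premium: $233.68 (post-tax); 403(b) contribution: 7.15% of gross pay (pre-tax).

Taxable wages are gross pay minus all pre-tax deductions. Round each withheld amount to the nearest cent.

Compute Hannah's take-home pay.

$2,444.42

403(b) contribution: $4,837.97 × 0.0715 = $345.91
457(b) deferral: $4,837.97 × 0.034 = $164.49
Pre-tax total = $345.91 + $164.49 = $510.40
Taxable wages = $4,837.97 − $510.40 = $4,327.57
Federal income tax: $4,327.57 × 0.249 = $1,077.56
Municipal income tax: $4,327.57 × 0.01 = $43.28
SDI: $4,837.97 × 0.007 = $33.87
OASDI: $4,837.97 × 0.06 = $290.28
AD&D insurance premium: $233.68
Medical insurance premium: $204.48
Total deductions = $345.91 + $164.49 + $1,077.56 + $43.28 + $33.87 + $290.28 + $233.68 + $204.48 = $2,393.55
Net pay = $4,837.97 − $2,393.55 = $2,444.42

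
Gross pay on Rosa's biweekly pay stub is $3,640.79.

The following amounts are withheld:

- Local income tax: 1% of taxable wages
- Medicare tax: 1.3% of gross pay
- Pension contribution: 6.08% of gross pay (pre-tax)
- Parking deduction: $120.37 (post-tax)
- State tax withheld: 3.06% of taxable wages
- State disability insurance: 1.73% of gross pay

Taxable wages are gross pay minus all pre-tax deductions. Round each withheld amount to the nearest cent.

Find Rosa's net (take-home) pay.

$3,049.92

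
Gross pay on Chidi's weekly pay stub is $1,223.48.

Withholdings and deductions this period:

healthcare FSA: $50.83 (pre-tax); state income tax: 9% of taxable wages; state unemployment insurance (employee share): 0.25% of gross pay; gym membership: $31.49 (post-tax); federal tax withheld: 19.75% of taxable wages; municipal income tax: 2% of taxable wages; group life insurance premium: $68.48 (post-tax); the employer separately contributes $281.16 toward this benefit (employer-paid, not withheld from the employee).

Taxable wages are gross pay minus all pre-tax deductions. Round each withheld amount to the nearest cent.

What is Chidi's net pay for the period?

$709.03

Healthcare FSA: $50.83
Taxable wages = $1,223.48 − $50.83 = $1,172.65
Federal tax withheld: $1,172.65 × 0.1975 = $231.60
Municipal income tax: $1,172.65 × 0.02 = $23.45
State income tax: $1,172.65 × 0.09 = $105.54
State unemployment insurance (employee share): $1,223.48 × 0.0025 = $3.06
Group life insurance premium: $68.48
Gym membership: $31.49
(Employer's $281.16 toward group life insurance premium is not withheld from the employee.)
Total deductions = $50.83 + $231.60 + $23.45 + $105.54 + $3.06 + $68.48 + $31.49 = $514.45
Net pay = $1,223.48 − $514.45 = $709.03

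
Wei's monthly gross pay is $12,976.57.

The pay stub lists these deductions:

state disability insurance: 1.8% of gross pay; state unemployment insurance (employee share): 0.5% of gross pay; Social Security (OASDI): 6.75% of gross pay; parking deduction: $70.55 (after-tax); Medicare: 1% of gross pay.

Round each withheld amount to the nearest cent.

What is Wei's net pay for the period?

Medicare: $12,976.57 × 0.01 = $129.77
State disability insurance: $12,976.57 × 0.018 = $233.58
Social Security (OASDI): $12,976.57 × 0.0675 = $875.92
State unemployment insurance (employee share): $12,976.57 × 0.005 = $64.88
Parking deduction: $70.55
Total deductions = $129.77 + $233.58 + $875.92 + $64.88 + $70.55 = $1,374.70
Net pay = $12,976.57 − $1,374.70 = $11,601.87

$11,601.87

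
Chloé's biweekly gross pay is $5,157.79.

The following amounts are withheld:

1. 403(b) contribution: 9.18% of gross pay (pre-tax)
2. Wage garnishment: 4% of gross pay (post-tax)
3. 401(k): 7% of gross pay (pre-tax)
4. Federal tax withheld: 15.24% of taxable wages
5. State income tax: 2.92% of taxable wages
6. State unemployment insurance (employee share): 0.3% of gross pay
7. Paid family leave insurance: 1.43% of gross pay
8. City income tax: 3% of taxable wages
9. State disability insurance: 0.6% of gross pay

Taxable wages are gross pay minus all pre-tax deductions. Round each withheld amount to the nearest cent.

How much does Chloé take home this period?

$3,081.96

401(k): $5,157.79 × 0.07 = $361.05
403(b) contribution: $5,157.79 × 0.0918 = $473.49
Pre-tax total = $361.05 + $473.49 = $834.54
Taxable wages = $5,157.79 − $834.54 = $4,323.25
City income tax: $4,323.25 × 0.03 = $129.70
State income tax: $4,323.25 × 0.0292 = $126.24
Federal tax withheld: $4,323.25 × 0.1524 = $658.86
State disability insurance: $5,157.79 × 0.006 = $30.95
State unemployment insurance (employee share): $5,157.79 × 0.003 = $15.47
Paid family leave insurance: $5,157.79 × 0.0143 = $73.76
Wage garnishment: $5,157.79 × 0.04 = $206.31
Total deductions = $361.05 + $473.49 + $129.70 + $126.24 + $658.86 + $30.95 + $15.47 + $73.76 + $206.31 = $2,075.83
Net pay = $5,157.79 − $2,075.83 = $3,081.96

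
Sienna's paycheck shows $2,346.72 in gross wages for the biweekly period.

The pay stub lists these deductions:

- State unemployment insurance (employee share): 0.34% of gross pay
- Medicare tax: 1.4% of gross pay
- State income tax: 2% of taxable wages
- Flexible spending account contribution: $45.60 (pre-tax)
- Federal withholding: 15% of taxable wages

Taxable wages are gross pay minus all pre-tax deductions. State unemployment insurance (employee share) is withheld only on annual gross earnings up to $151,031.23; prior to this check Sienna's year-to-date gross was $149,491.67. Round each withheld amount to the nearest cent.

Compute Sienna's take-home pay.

Flexible spending account contribution: $45.60
Taxable wages = $2,346.72 − $45.60 = $2,301.12
Federal withholding: $2,301.12 × 0.15 = $345.17
State income tax: $2,301.12 × 0.02 = $46.02
State unemployment insurance (employee share): only $151,031.23 − $149,491.67 = $1,539.56 of this check is subject → $1,539.56 × 0.0034 = $5.23
Medicare tax: $2,346.72 × 0.014 = $32.85
Total deductions = $45.60 + $345.17 + $46.02 + $5.23 + $32.85 = $474.87
Net pay = $2,346.72 − $474.87 = $1,871.85

$1,871.85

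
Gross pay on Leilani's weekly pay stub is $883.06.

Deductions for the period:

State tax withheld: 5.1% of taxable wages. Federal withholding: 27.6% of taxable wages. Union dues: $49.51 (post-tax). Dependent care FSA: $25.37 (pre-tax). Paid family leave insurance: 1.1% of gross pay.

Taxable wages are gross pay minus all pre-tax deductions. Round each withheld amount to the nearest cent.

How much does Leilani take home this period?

Dependent care FSA: $25.37
Taxable wages = $883.06 − $25.37 = $857.69
State tax withheld: $857.69 × 0.051 = $43.74
Federal withholding: $857.69 × 0.276 = $236.72
Paid family leave insurance: $883.06 × 0.011 = $9.71
Union dues: $49.51
Total deductions = $25.37 + $43.74 + $236.72 + $9.71 + $49.51 = $365.05
Net pay = $883.06 − $365.05 = $518.01

$518.01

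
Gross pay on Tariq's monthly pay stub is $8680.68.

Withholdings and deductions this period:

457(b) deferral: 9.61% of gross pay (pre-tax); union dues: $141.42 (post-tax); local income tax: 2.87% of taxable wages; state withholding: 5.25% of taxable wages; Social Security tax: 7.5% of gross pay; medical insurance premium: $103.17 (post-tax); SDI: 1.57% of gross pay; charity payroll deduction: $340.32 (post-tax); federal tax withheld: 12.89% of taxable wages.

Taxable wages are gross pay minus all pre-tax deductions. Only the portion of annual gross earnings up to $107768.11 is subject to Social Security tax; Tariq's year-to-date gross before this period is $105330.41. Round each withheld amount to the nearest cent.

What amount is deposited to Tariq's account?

$5293.90

457(b) deferral: $8680.68 × 0.0961 = $834.21
Taxable wages = $8680.68 − $834.21 = $7846.47
State withholding: $7846.47 × 0.0525 = $411.94
Local income tax: $7846.47 × 0.0287 = $225.19
Federal tax withheld: $7846.47 × 0.1289 = $1011.41
SDI: $8680.68 × 0.0157 = $136.29
Social Security tax: only $107768.11 − $105330.41 = $2437.70 of this check is subject → $2437.70 × 0.075 = $182.83
Charity payroll deduction: $340.32
Medical insurance premium: $103.17
Union dues: $141.42
Total deductions = $834.21 + $411.94 + $225.19 + $1011.41 + $136.29 + $182.83 + $340.32 + $103.17 + $141.42 = $3386.78
Net pay = $8680.68 − $3386.78 = $5293.90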